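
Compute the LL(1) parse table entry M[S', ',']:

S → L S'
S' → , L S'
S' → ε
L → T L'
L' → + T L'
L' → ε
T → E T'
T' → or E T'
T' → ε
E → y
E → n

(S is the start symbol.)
S' → , L S'

To find M[S', ','], we find productions for S' where ',' is in the predict set (PREDICT(N → α) = (FIRST(α) \ {ε}) ∪ (FOLLOW(N) if α ⇒* ε)).

Relevant sets:
  FOLLOW(S') = { $ }

S' → , L S': PREDICT = { ',' }
  ',' is in predict set, so this production goes in M[S', ',']
S' → ε: PREDICT = { $ }

M[S', ','] = S' → , L S'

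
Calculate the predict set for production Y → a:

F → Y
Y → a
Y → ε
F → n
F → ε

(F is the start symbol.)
PREDICT(Y → a) = (FIRST(RHS) \ {ε}) ∪ (FOLLOW(Y) if ε ∈ FIRST(RHS), i.e. RHS ⇒* ε)
FIRST(a) = { 'a' }
ε ∉ FIRST(a), so FOLLOW(Y) is not added.
PREDICT(Y → a) = { 'a' }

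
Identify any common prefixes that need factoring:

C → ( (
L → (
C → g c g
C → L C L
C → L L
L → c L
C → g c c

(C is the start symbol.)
Yes, C has productions with common prefix 'g c'; C has productions with common prefix 'L'

Left-factoring is needed when two productions for the same non-terminal
share a common prefix on the right-hand side.

Productions for C:
  C → ( (
  C → g c g
  C → L C L
  C → L L
  C → g c c
Productions for L:
  L → (
  L → c L

Found common prefix 'g c' in productions for C
Found common prefix 'L' in productions for C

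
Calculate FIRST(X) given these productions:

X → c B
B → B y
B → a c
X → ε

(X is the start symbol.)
To compute FIRST(X), examine every production with X on the left-hand side, reading each right-hand side left to right until a non-nullable symbol is reached.

From X → c B:
  - c is a terminal: add 'c' and stop
From X → ε:
  - ε-production, so ε ∈ FIRST(X)

Collecting: FIRST(X) = { 'c', ε }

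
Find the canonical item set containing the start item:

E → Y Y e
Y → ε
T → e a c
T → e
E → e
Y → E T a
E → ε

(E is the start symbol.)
{ [E → . Y Y e], [E → . e], [E → .], [E' → . E], [Y → . E T a], [Y → .] }

First, augment the grammar with E' → E
I₀ = CLOSURE({ [E' → . E] }):
  [E' → . E] has the dot before E: add [E → . Y Y e], [E → . e], [E → .]
  [E → . Y Y e] has the dot before Y: add [Y → .], [Y → . E T a]
No further items can be added.

I₀ = { [E → . Y Y e], [E → . e], [E → .], [E' → . E], [Y → . E T a], [Y → .] }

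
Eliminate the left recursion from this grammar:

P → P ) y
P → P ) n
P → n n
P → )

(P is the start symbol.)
P → n n P'
P → ) P'
P' → ) y P'
P' → ) n P'
P' → ε

P is directly left-recursive. The standard transformation for
  A → A α₁ | ... | A α_m | β₁ | ... | β_n
is
  A  → β₁ A' | ... | β_n A'
  A' → α₁ A' | ... | α_m A' | ε

P → n n becomes P → n n P'
P → ) becomes P → ) P'
P → P ) y becomes P' → ) y P'
P → P ) n becomes P' → ) n P'
Add P' → ε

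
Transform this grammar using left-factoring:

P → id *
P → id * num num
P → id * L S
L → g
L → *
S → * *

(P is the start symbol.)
Left-factoring transforms A → αβ₁ | αβ₂ into A → αA' and A' → β₁ | β₂
(α is the longest common prefix among the alternatives). Repeat until
no nonterminal has two alternatives with a common prefix.

Round 1: P has alternatives sharing prefix 'id *'. Introduce P': P → id * P'
  Add: P' → ε
  Add: P' → num num
  Add: P' → L S

No remaining common prefixes — done.

Resulting grammar:
P → id * P'
P' → ε
P' → num num
P' → L S
L → g
L → *
S → * *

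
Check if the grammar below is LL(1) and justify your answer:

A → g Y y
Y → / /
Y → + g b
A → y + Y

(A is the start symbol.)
A grammar is LL(1) if for each non-terminal N with multiple productions, the predict sets of those productions are pairwise disjoint, where PREDICT(N → α) = (FIRST(α) \ {ε}) ∪ (FOLLOW(N) if α ⇒* ε).

For A:
  PREDICT(A → g Y y) = { 'g' }
  PREDICT(A → y '+' Y) = { 'y' }
For Y:
  PREDICT(Y → '/' '/') = { '/' }
  PREDICT(Y → '+' g b) = { '+' }

All predict sets are disjoint. The grammar IS LL(1).

Answer: Yes, the grammar is LL(1).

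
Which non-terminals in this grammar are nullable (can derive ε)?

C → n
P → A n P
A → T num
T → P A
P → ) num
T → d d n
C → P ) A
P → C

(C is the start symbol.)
None

A non-terminal is nullable if it can derive ε (the empty string): either it has an ε-production, or it has a production whose right-hand side consists entirely of nullable non-terminals.

There are no ε-productions, so no non-terminal can derive ε.
No non-terminals are nullable.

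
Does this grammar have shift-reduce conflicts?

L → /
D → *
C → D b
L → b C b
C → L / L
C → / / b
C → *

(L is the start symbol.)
Yes — I5: [L → / .] vs [C → / . / b]

A shift-reduce conflict occurs when an LR(0) state has both:
  - a complete (reduce) item [A → α .] (dot at the end), and
  - a shift item [B → β . c γ] (dot before a terminal).

Augment with L' → L and build the canonical LR(0) collection (I0 = CLOSURE({[L' → . L]}), then GOTO on every symbol after a dot until no new states appear). It has 15 states:
  I0: { [L → . /], [L → . b C b], [L' → . L] }  — shift
  I1: { [L → / .] }  — reduce
  I2: { [L' → L .] }  — accept
  I3: { [C → . *], [C → . / / b], [C → . D b], [C → . L / L], [D → . *], [L → . /], [L → . b C b], [L → b . C b] }  — shift
  I4: { [C → * .], [D → * .] }  — 2 reduces
  I5: { [C → / . / b], [L → / .] }  — shift, reduce
  I6: { [L → b C . b] }  — shift
  I7: { [C → D . b] }  — shift
  I8: { [C → L . / L] }  — shift
  I9: { [C → L / . L], [L → . /], [L → . b C b] }  — shift
  I10: { [C → L / L .] }  — reduce
  I11: { [C → D b .] }  — reduce
  I12: { [L → b C b .] }  — reduce
  I13: { [C → / / . b] }  — shift
  I14: { [C → / / b .] }  — reduce

I5 contains reduce item [L → / .] and shift item [C → / . / b] — shift-reduce conflict.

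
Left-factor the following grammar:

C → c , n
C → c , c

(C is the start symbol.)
Left-factoring transforms A → αβ₁ | αβ₂ into A → αA' and A' → β₁ | β₂
(α is the longest common prefix among the alternatives). Repeat until
no nonterminal has two alternatives with a common prefix.

Round 1: C has alternatives sharing prefix 'c ,'. Introduce C': C → c , C'
  Add: C' → n
  Add: C' → c

No remaining common prefixes — done.

Resulting grammar:
C → c , C'
C' → n
C' → c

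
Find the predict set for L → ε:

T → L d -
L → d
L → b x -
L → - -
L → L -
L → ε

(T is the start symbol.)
PREDICT(L → ε) = (FIRST(RHS) \ {ε}) ∪ (FOLLOW(L) if ε ∈ FIRST(RHS), i.e. RHS ⇒* ε)
The right-hand side is ε (FIRST(ε) = { ε }), so the predict set is FOLLOW(L) = { '-', 'd' }
PREDICT(L → ε) = { '-', 'd' }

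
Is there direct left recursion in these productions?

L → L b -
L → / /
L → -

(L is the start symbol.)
L → L b -: LEFT RECURSIVE (starts with L)
L → / /: starts with '/'
L → -: starts with '-'

The grammar has direct left recursion on: L.

Answer: Yes, L is left-recursive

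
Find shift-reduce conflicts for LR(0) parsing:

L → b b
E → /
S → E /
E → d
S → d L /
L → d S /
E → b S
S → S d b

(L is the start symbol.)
A shift-reduce conflict occurs when an LR(0) state has both:
  - a complete (reduce) item [A → α .] (dot at the end), and
  - a shift item [B → β . c γ] (dot before a terminal).

Augment with L' → L and build the canonical LR(0) collection (I0 = CLOSURE({[L' → . L]}), then GOTO on every symbol after a dot until no new states appear). It has 17 states:
  I0: { [L → . b b], [L → . d S /], [L' → . L] }  — shift
  I1: { [L' → L .] }  — accept
  I2: { [L → b . b] }  — shift
  I3: { [E → . /], [E → . b S], [E → . d], [L → d . S /], [S → . E /], [S → . S d b], [S → . d L /] }  — shift
  I4: { [E → / .] }  — reduce
  I5: { [S → E . /] }  — shift
  I6: { [L → d S . /], [S → S . d b] }  — shift
  I7: { [E → . /], [E → . b S], [E → . d], [E → b . S], [S → . E /], [S → . S d b], [S → . d L /] }  — shift
  I8: { [E → d .], [L → . b b], [L → . d S /], [S → d . L /] }  — shift, reduce
  I9: { [S → d L . /] }  — shift
  I10: { [S → d L / .] }  — reduce
  I11: { [E → b S .], [S → S . d b] }  — shift, reduce
  I12: { [S → S d . b] }  — shift
  I13: { [S → S d b .] }  — reduce
  I14: { [L → d S / .] }  — reduce
  I15: { [S → E / .] }  — reduce
  I16: { [L → b b .] }  — reduce

I8 contains reduce item [E → d .] and shift items [L → . b b], [L → . d S /] — shift-reduce conflict.
I11 contains reduce item [E → b S .] and shift item [S → S . d b] — shift-reduce conflict.

Answer: Yes — I8: [E → d .] vs [L → . b b]; I11: [E → b S .] vs [S → S . d b]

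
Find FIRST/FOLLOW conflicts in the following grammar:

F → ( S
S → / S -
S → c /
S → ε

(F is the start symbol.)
No FIRST/FOLLOW conflicts.

A FIRST/FOLLOW conflict occurs when a non-terminal N has a nullable alternative N → β (β ⇒* ε) and another alternative N → α with FIRST(α) ∩ FOLLOW(N) ≠ ∅: on such a lookahead the parser cannot decide between expanding α and letting N vanish via β.

Nullable non-terminals: S.

S: nullable alternative(s) S → ε; FOLLOW(S) = { $, '-' }
  S → / S -: FIRST \ {ε} = { '/' } — disjoint from FOLLOW(S)
  S → c /: FIRST \ {ε} = { 'c' } — disjoint from FOLLOW(S)
  S → ε: FIRST \ {ε} = { } — this is the only nullable alternative, skip

F has no nullable alternative, so no FIRST/FOLLOW check is needed there.

No FIRST/FOLLOW conflicts found.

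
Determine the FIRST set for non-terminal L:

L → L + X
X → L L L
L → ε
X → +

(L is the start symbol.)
To compute FIRST(L), examine every production with L on the left-hand side, reading each right-hand side left to right until a non-nullable symbol is reached.

From L → L + X:
  - L is the symbol being defined: contributes nothing new
    L is nullable, so continue to the next symbol
  - '+' is a terminal: add '+' and stop
From L → ε:
  - ε-production, so ε ∈ FIRST(L)

Collecting: FIRST(L) = { '+', ε }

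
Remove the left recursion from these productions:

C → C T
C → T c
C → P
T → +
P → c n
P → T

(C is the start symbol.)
C is directly left-recursive. The standard transformation for
  A → A α₁ | ... | A α_m | β₁ | ... | β_n
is
  A  → β₁ A' | ... | β_n A'
  A' → α₁ A' | ... | α_m A' | ε

C → T c becomes C → T c C'
C → P becomes C → P C'
C → C T becomes C' → T C'
Add C' → ε

Productions for other non-terminals are unchanged:
  T → +
  P → c n
  P → T

Resulting grammar:
C → T c C'
C → P C'
C' → T C'
C' → ε
T → +
P → c n
P → T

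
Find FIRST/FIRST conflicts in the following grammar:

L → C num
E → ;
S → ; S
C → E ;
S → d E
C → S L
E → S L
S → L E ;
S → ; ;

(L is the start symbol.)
A FIRST/FIRST conflict occurs when two productions N → α and N → β for the same non-terminal have FIRST(α) ∩ FIRST(β) ≠ ∅ (with ε ∈ FIRST of a nullable right-hand side, so two nullable alternatives also conflict).

FIRST sets of the non-terminals at (or reachable through a nullable prefix from) the front of some alternative:
  FIRST(S) = { ';', 'd' }
  FIRST(L) = { ';', 'd' }
  FIRST(E) = { ';', 'd' }

Productions for E:
  E → ;: FIRST = { ';' }
  E → S L: FIRST = { ';', 'd' }
Productions for S:
  S → ; S: FIRST = { ';' }
  S → d E: FIRST = { 'd' }
  S → L E ;: FIRST = { ';', 'd' }
  S → ; ;: FIRST = { ';' }
Productions for C:
  C → E ;: FIRST = { ';', 'd' }
  C → S L: FIRST = { ';', 'd' }
L has only one production, so no FIRST/FIRST conflict is possible there.

Conflict for E: E → ; and E → S L
  Overlap: { ';' }
Conflict for S: S → ; S and S → L E ;
  Overlap: { ';' }
Conflict for S: S → ; S and S → ; ;
  Overlap: { ';' }
Conflict for S: S → d E and S → L E ;
  Overlap: { 'd' }
Conflict for S: S → L E ; and S → ; ;
  Overlap: { ';' }
Conflict for C: C → E ; and C → S L
  Overlap: { ';', 'd' }

Answer: Yes. E → ';' / E → S L on { ';' }; S → ';' S / S → L E ';' on { ';' }; S → ';' S / S → ';' ';' on { ';' }; S → d E / S → L E ';' on { 'd' }; S → L E ';' / S → ';' ';' on { ';' }; C → E ';' / C → S L on { ';', 'd' }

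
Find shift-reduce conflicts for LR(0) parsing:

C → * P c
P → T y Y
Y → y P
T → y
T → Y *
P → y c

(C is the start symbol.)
A shift-reduce conflict occurs when an LR(0) state has both:
  - a complete (reduce) item [A → α .] (dot at the end), and
  - a shift item [B → β . c γ] (dot before a terminal).

Augment with C' → C and build the canonical LR(0) collection (I0 = CLOSURE({[C' → . C]}), then GOTO on every symbol after a dot until no new states appear). It has 14 states:
  I0: { [C → . * P c], [C' → . C] }  — shift
  I1: { [C → * . P c], [P → . T y Y], [P → . y c], [T → . Y *], [T → . y], [Y → . y P] }  — shift
  I2: { [C' → C .] }  — accept
  I3: { [C → * P . c] }  — shift
  I4: { [P → T . y Y] }  — shift
  I5: { [T → Y . *] }  — shift
  I6: { [P → . T y Y], [P → . y c], [P → y . c], [T → . Y *], [T → . y], [T → y .], [Y → . y P], [Y → y . P] }  — shift, reduce
  I7: { [Y → y P .] }  — reduce
  I8: { [P → y c .] }  — reduce
  I9: { [T → Y * .] }  — reduce
  I10: { [P → T y . Y], [Y → . y P] }  — shift
  I11: { [P → T y Y .] }  — reduce
  I12: { [P → . T y Y], [P → . y c], [T → . Y *], [T → . y], [Y → . y P], [Y → y . P] }  — shift
  I13: { [C → * P c .] }  — reduce

I6 contains reduce item [T → y .] and shift items [P → . y c], [P → y . c], [T → . y], [Y → . y P] — shift-reduce conflict.

Answer: Yes — I6: [T → y .] vs [P → . y c]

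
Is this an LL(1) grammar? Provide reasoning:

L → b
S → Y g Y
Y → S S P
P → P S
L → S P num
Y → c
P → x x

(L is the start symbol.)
A grammar is LL(1) if for each non-terminal N with multiple productions, the predict sets of those productions are pairwise disjoint, where PREDICT(N → α) = (FIRST(α) \ {ε}) ∪ (FOLLOW(N) if α ⇒* ε).

Relevant sets:
  FIRST(S) = { 'c' }
  FIRST(P) = { 'x' }

For L:
  PREDICT(L → b) = { 'b' }
  PREDICT(L → S P num) = { 'c' }
For Y:
  PREDICT(Y → S S P) = { 'c' }
  PREDICT(Y → c) = { 'c' }
For P:
  PREDICT(P → P S) = { 'x' }
  PREDICT(P → x x) = { 'x' }
S has a single production, so nothing to check there.

Conflict found: Predict set conflict for Y: { 'c' }
The grammar is NOT LL(1).

Answer: No. Predict set conflict for Y: { 'c' }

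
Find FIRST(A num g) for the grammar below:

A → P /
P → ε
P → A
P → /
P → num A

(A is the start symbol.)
{ '/', 'num' }

FIRST sets of the non-terminals involved (from the grammar, by fixed-point iteration):
  FIRST(A) = { '/', 'num' }

To compute FIRST(A num g), process the symbols left to right:
Symbol A is a non-terminal. Add FIRST(A) \ {ε} = { '/', 'num' }
A is not nullable (ε ∉ FIRST(A)), so stop here.
FIRST(A num g) = { '/', 'num' }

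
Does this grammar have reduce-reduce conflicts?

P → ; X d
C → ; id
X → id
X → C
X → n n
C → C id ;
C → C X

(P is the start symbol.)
A reduce-reduce conflict occurs when an LR(0) state has two complete items [A → α .] and [B → β .] — both call for a reduction, and with no lookahead the parser cannot choose between them.

Augment with P' → P and build the canonical LR(0) collection (I0 = CLOSURE({[P' → . P]}), then GOTO on every symbol after a dot until no new states appear). It has 14 states:
  I0: { [P → . ; X d], [P' → . P] }  — shift
  I1: { [C → . ; id], [C → . C X], [C → . C id ;], [P → ; . X d], [X → . C], [X → . id], [X → . n n] }  — shift
  I2: { [P' → P .] }  — accept
  I3: { [C → ; . id] }  — shift
  I4: { [C → . ; id], [C → . C X], [C → . C id ;], [C → C . X], [C → C . id ;], [X → . C], [X → . id], [X → . n n], [X → C .] }  — shift, reduce
  I5: { [P → ; X . d] }  — shift
  I6: { [X → id .] }  — reduce
  I7: { [X → n . n] }  — shift
  I8: { [X → n n .] }  — reduce
  I9: { [P → ; X d .] }  — reduce
  I10: { [C → C X .] }  — reduce
  I11: { [C → C id . ;], [X → id .] }  — shift, reduce
  I12: { [C → C id ; .] }  — reduce
  I13: { [C → ; id .] }  — reduce

No state contains more than one complete item.

Answer: No reduce-reduce conflicts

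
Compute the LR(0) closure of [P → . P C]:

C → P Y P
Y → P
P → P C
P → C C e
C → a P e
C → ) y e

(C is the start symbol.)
{ [C → . ) y e], [C → . P Y P], [C → . a P e], [P → . C C e], [P → . P C] }

Start with: [P → . P C]
  [P → . P C] has the dot before P: add [P → . C C e]
  [P → . C C e] has the dot before C: add [C → . P Y P], [C → . a P e], [C → . ) y e]
No further items can be added.

CLOSURE = { [C → . ) y e], [C → . P Y P], [C → . a P e], [P → . C C e], [P → . P C] }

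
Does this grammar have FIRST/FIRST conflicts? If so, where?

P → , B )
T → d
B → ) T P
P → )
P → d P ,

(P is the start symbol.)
No FIRST/FIRST conflicts.

A FIRST/FIRST conflict occurs when two productions N → α and N → β for the same non-terminal have FIRST(α) ∩ FIRST(β) ≠ ∅ (with ε ∈ FIRST of a nullable right-hand side, so two nullable alternatives also conflict).

Productions for P:
  P → , B ): FIRST = { ',' }
  P → ): FIRST = { ')' }
  P → d P ,: FIRST = { 'd' }
T, B have only one production, so no FIRST/FIRST conflict is possible there.

All alternatives of each non-terminal have pairwise disjoint FIRST sets.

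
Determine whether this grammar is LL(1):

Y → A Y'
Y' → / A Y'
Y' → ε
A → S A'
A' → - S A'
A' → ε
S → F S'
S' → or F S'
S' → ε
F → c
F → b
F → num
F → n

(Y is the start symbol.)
Yes, the grammar is LL(1).

A grammar is LL(1) if for each non-terminal N with multiple productions, the predict sets of those productions are pairwise disjoint, where PREDICT(N → α) = (FIRST(α) \ {ε}) ∪ (FOLLOW(N) if α ⇒* ε).

Relevant sets:
  FOLLOW(Y') = { $ }
  FOLLOW(A') = { $, '/' }
  FOLLOW(S') = { $, '-', '/' }

For Y':
  PREDICT(Y' → '/' A Y') = { '/' }
  PREDICT(Y' → ε) = { $ }
For A':
  PREDICT(A' → '-' S A') = { '-' }
  PREDICT(A' → ε) = { $, '/' }
For S':
  PREDICT(S' → or F S') = { 'or' }
  PREDICT(S' → ε) = { $, '-', '/' }
For F:
  PREDICT(F → c) = { 'c' }
  PREDICT(F → b) = { 'b' }
  PREDICT(F → num) = { 'num' }
  PREDICT(F → n) = { 'n' }
Y, A, S have a single production, so nothing to check there.

All predict sets are disjoint. The grammar IS LL(1).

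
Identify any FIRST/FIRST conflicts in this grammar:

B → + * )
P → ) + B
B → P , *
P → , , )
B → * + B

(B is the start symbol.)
No FIRST/FIRST conflicts.

FIRST sets of the non-terminals at (or reachable through a nullable prefix from) the front of some alternative:
  FIRST(P) = { ')', ',' }

Productions for B:
  B → + * ): FIRST = { '+' }
  B → P , *: FIRST = { ')', ',' }
  B → * + B: FIRST = { '*' }
Productions for P:
  P → ) + B: FIRST = { ')' }
  P → , , ): FIRST = { ',' }

All alternatives of each non-terminal have pairwise disjoint FIRST sets.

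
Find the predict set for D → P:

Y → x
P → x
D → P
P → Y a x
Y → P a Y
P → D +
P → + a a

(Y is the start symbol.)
{ '+', 'x' }

PREDICT(D → P) = (FIRST(RHS) \ {ε}) ∪ (FOLLOW(D) if ε ∈ FIRST(RHS), i.e. RHS ⇒* ε)
FIRST(P) = { '+', 'x' }
FIRST(P) = { '+', 'x' }
ε ∉ FIRST(P), so FOLLOW(D) is not added.
PREDICT(D → P) = { '+', 'x' }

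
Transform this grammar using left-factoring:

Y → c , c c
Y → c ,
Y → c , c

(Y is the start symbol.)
Y → c , Y'
Y' → c Y''
Y'' → c
Y'' → ε
Y' → ε

Left-factoring transforms A → αβ₁ | αβ₂ into A → αA' and A' → β₁ | β₂
(α is the longest common prefix among the alternatives). Repeat until
no nonterminal has two alternatives with a common prefix.

Round 1: Y has alternatives sharing prefix 'c ,'. Introduce Y': Y → c , Y'
  Add: Y' → c c
  Add: Y' → ε
  Add: Y' → c

Round 2: Y' has alternatives sharing prefix 'c'. Introduce Y'': Y' → c Y''
  Add: Y'' → c
  Add: Y'' → ε

No remaining common prefixes — done.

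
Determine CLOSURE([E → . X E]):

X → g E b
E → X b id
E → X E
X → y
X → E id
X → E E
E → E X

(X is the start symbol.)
{ [E → . E X], [E → . X E], [E → . X b id], [X → . E E], [X → . E id], [X → . g E b], [X → . y] }

To compute CLOSURE, for each item [A → α.Bβ] where B is a non-terminal, add [B → .γ] for all productions B → γ; repeat for the newly added items until nothing changes.

Start with: [E → . X E]
  [E → . X E] has the dot before X: add [X → . g E b], [X → . y], [X → . E id], [X → . E E]
  [X → . E id] has the dot before E: add [E → . X b id], [E → . E X]
No further items can be added.

CLOSURE = { [E → . E X], [E → . X E], [E → . X b id], [X → . E E], [X → . E id], [X → . g E b], [X → . y] }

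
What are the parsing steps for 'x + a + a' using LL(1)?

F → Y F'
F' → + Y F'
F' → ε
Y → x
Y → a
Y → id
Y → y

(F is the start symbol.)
LL(1) parsing maintains a stack (initially the start symbol over $) and the input. At each step: if the stack top is a terminal, match it against the current input token; if it is a non-terminal N, replace it with the RHS of M[N, lookahead] (the unique production whose predict set contains the lookahead).

Stack is shown with the top on the left.

Stack     Input        Action
-----------------------------
F $       x + a + a $  output F → Y F'
Y F' $    x + a + a $  output Y → x
x F' $    x + a + a $  match 'x'
F' $      + a + a $    output F' → + Y F'
+ Y F' $  + a + a $    match '+'
Y F' $    a + a $      output Y → a
a F' $    a + a $      match 'a'
F' $      + a $        output F' → + Y F'
+ Y F' $  + a $        match '+'
Y F' $    a $          output Y → a
a F' $    a $          match 'a'
F' $      $            output F' → ε
$         $            accept

The string is accepted.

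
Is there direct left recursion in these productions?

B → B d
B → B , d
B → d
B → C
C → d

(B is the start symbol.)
Yes, B is left-recursive

Direct left recursion occurs when N → N α for some non-terminal N (the right-hand side begins with the left-hand side itself).

B → B d: LEFT RECURSIVE (starts with B)
B → B , d: LEFT RECURSIVE (starts with B)
B → d: starts with d
B → C: starts with C
C → d: starts with d

The grammar has direct left recursion on: B.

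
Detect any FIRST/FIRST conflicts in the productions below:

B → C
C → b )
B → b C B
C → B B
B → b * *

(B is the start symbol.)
FIRST sets of the non-terminals at (or reachable through a nullable prefix from) the front of some alternative:
  FIRST(C) = { 'b' }
  FIRST(B) = { 'b' }

Productions for B:
  B → C: FIRST = { 'b' }
  B → b C B: FIRST = { 'b' }
  B → b * *: FIRST = { 'b' }
Productions for C:
  C → b ): FIRST = { 'b' }
  C → B B: FIRST = { 'b' }

Conflict for B: B → C and B → b C B
  Overlap: { 'b' }
Conflict for B: B → C and B → b * *
  Overlap: { 'b' }
Conflict for B: B → b C B and B → b * *
  Overlap: { 'b' }
Conflict for C: C → b ) and C → B B
  Overlap: { 'b' }

Answer: Yes. B → C / B → b C B on { 'b' }; B → C / B → b '*' '*' on { 'b' }; B → b C B / B → b '*' '*' on { 'b' }; C → b ')' / C → B B on { 'b' }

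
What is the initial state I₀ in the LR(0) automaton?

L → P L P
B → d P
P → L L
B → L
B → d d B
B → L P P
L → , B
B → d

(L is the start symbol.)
{ [L → . , B], [L → . P L P], [L' → . L], [P → . L L] }

First, augment the grammar with L' → L
I₀ = CLOSURE({ [L' → . L] }):
  [L' → . L] has the dot before L: add [L → . P L P], [L → . , B]
  [L → . P L P] has the dot before P: add [P → . L L]
No further items can be added.

I₀ = { [L → . , B], [L → . P L P], [L' → . L], [P → . L L] }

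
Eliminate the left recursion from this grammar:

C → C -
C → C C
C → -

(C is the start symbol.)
C is directly left-recursive. The standard transformation for
  A → A α₁ | ... | A α_m | β₁ | ... | β_n
is
  A  → β₁ A' | ... | β_n A'
  A' → α₁ A' | ... | α_m A' | ε

C → - becomes C → - C'
C → C - becomes C' → - C'
C → C C becomes C' → C C'
Add C' → ε

Resulting grammar:
C → - C'
C' → - C'
C' → C C'
C' → ε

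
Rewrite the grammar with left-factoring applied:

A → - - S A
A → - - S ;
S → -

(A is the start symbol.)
Left-factoring transforms A → αβ₁ | αβ₂ into A → αA' and A' → β₁ | β₂
(α is the longest common prefix among the alternatives). Repeat until
no nonterminal has two alternatives with a common prefix.

Round 1: A has alternatives sharing prefix '- - S'. Introduce A': A → - - S A'
  Add: A' → A
  Add: A' → ;

No remaining common prefixes — done.

Resulting grammar:
A → - - S A'
A' → A
A' → ;
S → -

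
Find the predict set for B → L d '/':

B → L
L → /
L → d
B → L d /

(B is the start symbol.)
PREDICT(B → L d '/') = (FIRST(RHS) \ {ε}) ∪ (FOLLOW(B) if ε ∈ FIRST(RHS), i.e. RHS ⇒* ε)
FIRST(L) = { '/', 'd' }
FIRST(L d '/') = { '/', 'd' }
ε ∉ FIRST(L d '/'), so FOLLOW(B) is not added.
PREDICT(B → L d '/') = { '/', 'd' }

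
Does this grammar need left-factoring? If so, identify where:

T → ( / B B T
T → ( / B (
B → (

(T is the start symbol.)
Yes, T has productions with common prefix '( / B'

Left-factoring is needed when two productions for the same non-terminal
share a common prefix on the right-hand side.

Productions for T:
  T → ( / B B T
  T → ( / B (

Found common prefix '( / B' in productions for T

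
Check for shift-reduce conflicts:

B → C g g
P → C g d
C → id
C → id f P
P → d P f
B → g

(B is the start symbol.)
Yes — I4: [C → id .] vs [C → id . f P]

A shift-reduce conflict occurs when an LR(0) state has both:
  - a complete (reduce) item [A → α .] (dot at the end), and
  - a shift item [B → β . c γ] (dot before a terminal).

Augment with B' → B and build the canonical LR(0) collection (I0 = CLOSURE({[B' → . B]}), then GOTO on every symbol after a dot until no new states appear). It has 15 states:
  I0: { [B → . C g g], [B → . g], [B' → . B], [C → . id f P], [C → . id] }  — shift
  I1: { [B' → B .] }  — accept
  I2: { [B → C . g g] }  — shift
  I3: { [B → g .] }  — reduce
  I4: { [C → id . f P], [C → id .] }  — shift, reduce
  I5: { [C → . id f P], [C → . id], [C → id f . P], [P → . C g d], [P → . d P f] }  — shift
  I6: { [P → C . g d] }  — shift
  I7: { [C → id f P .] }  — reduce
  I8: { [C → . id f P], [C → . id], [P → . C g d], [P → . d P f], [P → d . P f] }  — shift
  I9: { [P → d P . f] }  — shift
  I10: { [P → d P f .] }  — reduce
  I11: { [P → C g . d] }  — shift
  I12: { [P → C g d .] }  — reduce
  I13: { [B → C g . g] }  — shift
  I14: { [B → C g g .] }  — reduce

I4 contains reduce item [C → id .] and shift item [C → id . f P] — shift-reduce conflict.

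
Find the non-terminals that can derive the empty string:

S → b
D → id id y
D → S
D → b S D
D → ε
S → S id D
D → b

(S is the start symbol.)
{ 'D' }

A non-terminal is nullable if it can derive ε (the empty string): either it has an ε-production, or it has a production whose right-hand side consists entirely of nullable non-terminals.

ε-productions: D → ε
So D is immediately nullable.
No further non-terminal can be added: every production for the remaining non-terminals contains a terminal or a non-nullable non-terminal.
Nullable = { 'D' }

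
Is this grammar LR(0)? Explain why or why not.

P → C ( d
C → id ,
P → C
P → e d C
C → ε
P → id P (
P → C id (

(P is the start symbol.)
A grammar is LR(0) if no state in the canonical LR(0) collection has:
  - both a shift item (dot before a terminal) and a complete item (shift-reduce conflict), or
  - two or more complete items (reduce-reduce conflict; the accept item [P' → P .] counts as a complete item here).

Augment with P' → P and build the canonical LR(0) collection (I0 = CLOSURE({[P' → . P]}), then GOTO on every symbol after a dot until no new states appear). It has 15 states:
  I0: { [C → . id ,], [C → .], [P → . C ( d], [P → . C id (], [P → . C], [P → . e d C], [P → . id P (], [P' → . P] }  — shift, reduce
  I1: { [P → C . ( d], [P → C . id (], [P → C .] }  — shift, reduce
  I2: { [P' → P .] }  — accept
  I3: { [P → e . d C] }  — shift
  I4: { [C → . id ,], [C → .], [C → id . ,], [P → . C ( d], [P → . C id (], [P → . C], [P → . e d C], [P → . id P (], [P → id . P (] }  — shift, reduce
  I5: { [C → id , .] }  — reduce
  I6: { [P → id P . (] }  — shift
  I7: { [P → id P ( .] }  — reduce
  I8: { [C → . id ,], [C → .], [P → e d . C] }  — shift, reduce
  I9: { [P → e d C .] }  — reduce
  I10: { [C → id . ,] }  — shift
  I11: { [P → C ( . d] }  — shift
  I12: { [P → C id . (] }  — shift
  I13: { [P → C id ( .] }  — reduce
  I14: { [P → C ( d .] }  — reduce

Conflict in state I0:
  Shift-reduce conflict between [C → .] and [C → . id ,]
So the grammar is NOT LR(0).

Answer: No. Shift-reduce conflict between [C → .] and [C → . id ,]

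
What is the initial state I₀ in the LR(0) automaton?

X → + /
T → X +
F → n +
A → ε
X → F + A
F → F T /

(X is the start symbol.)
First, augment the grammar with X' → X
I₀ = CLOSURE({ [X' → . X] }):
  [X' → . X] has the dot before X: add [X → . + /], [X → . F + A]
  [X → . F + A] has the dot before F: add [F → . n +], [F → . F T /]
No further items can be added.

I₀ = { [F → . F T /], [F → . n +], [X → . + /], [X → . F + A], [X' → . X] }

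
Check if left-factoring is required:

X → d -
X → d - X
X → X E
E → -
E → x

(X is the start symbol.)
Yes, X has productions with common prefix 'd -'

Left-factoring is needed when two productions for the same non-terminal
share a common prefix on the right-hand side.

Productions for X:
  X → d -
  X → d - X
  X → X E
Productions for E:
  E → -
  E → x

Found common prefix 'd -' in productions for X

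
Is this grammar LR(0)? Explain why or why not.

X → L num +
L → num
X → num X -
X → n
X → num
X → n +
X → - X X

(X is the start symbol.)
Augment with X' → X and build the canonical LR(0) collection (I0 = CLOSURE({[X' → . X]}), then GOTO on every symbol after a dot until no new states appear). It has 13 states:
  I0: { [L → . num], [X → . - X X], [X → . L num +], [X → . n +], [X → . n], [X → . num X -], [X → . num], [X' → . X] }  — shift
  I1: { [L → . num], [X → - . X X], [X → . - X X], [X → . L num +], [X → . n +], [X → . n], [X → . num X -], [X → . num] }  — shift
  I2: { [X → L . num +] }  — shift
  I3: { [X' → X .] }  — accept
  I4: { [X → n . +], [X → n .] }  — shift, reduce
  I5: { [L → . num], [L → num .], [X → . - X X], [X → . L num +], [X → . n +], [X → . n], [X → . num X -], [X → . num], [X → num . X -], [X → num .] }  — shift, 2 reduces
  I6: { [X → num X . -] }  — shift
  I7: { [X → num X - .] }  — reduce
  I8: { [X → n + .] }  — reduce
  I9: { [X → L num . +] }  — shift
  I10: { [X → L num + .] }  — reduce
  I11: { [L → . num], [X → - X . X], [X → . - X X], [X → . L num +], [X → . n +], [X → . n], [X → . num X -], [X → . num] }  — shift
  I12: { [X → - X X .] }  — reduce

Conflict in state I4:
  Shift-reduce conflict between [X → n .] and [X → n . +]
So the grammar is NOT LR(0).

Answer: No. Shift-reduce conflict between [X → n .] and [X → n . +]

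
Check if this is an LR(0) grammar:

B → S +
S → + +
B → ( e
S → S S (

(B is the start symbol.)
A grammar is LR(0) if no state in the canonical LR(0) collection has:
  - both a shift item (dot before a terminal) and a complete item (shift-reduce conflict), or
  - two or more complete items (reduce-reduce conflict; the accept item [B' → B .] counts as a complete item here).

Augment with B' → B and build the canonical LR(0) collection (I0 = CLOSURE({[B' → . B]}), then GOTO on every symbol after a dot until no new states appear). It has 10 states:
  I0: { [B → . ( e], [B → . S +], [B' → . B], [S → . + +], [S → . S S (] }  — shift
  I1: { [B → ( . e] }  — shift
  I2: { [S → + . +] }  — shift
  I3: { [B' → B .] }  — accept
  I4: { [B → S . +], [S → . + +], [S → . S S (], [S → S . S (] }  — shift
  I5: { [B → S + .], [S → + . +] }  — shift, reduce
  I6: { [S → . + +], [S → . S S (], [S → S . S (], [S → S S . (] }  — shift
  I7: { [S → S S ( .] }  — reduce
  I8: { [S → + + .] }  — reduce
  I9: { [B → ( e .] }  — reduce

Conflict in state I5:
  Shift-reduce conflict between [B → S + .] and [S → + . +]
So the grammar is NOT LR(0).

Answer: No. Shift-reduce conflict between [B → S + .] and [S → + . +]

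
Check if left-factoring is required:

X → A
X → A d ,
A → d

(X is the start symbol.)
Yes, X has productions with common prefix 'A'

Left-factoring is needed when two productions for the same non-terminal
share a common prefix on the right-hand side.

Productions for X:
  X → A
  X → A d ,

Found common prefix 'A' in productions for X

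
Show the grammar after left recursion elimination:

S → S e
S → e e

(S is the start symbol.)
S is directly left-recursive. The standard transformation for
  A → A α₁ | ... | A α_m | β₁ | ... | β_n
is
  A  → β₁ A' | ... | β_n A'
  A' → α₁ A' | ... | α_m A' | ε

S → e e becomes S → e e S'
S → S e becomes S' → e S'
Add S' → ε

Resulting grammar:
S → e e S'
S' → e S'
S' → ε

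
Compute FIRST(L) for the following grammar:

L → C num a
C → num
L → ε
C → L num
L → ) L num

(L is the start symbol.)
FIRST sets of the other non-terminals involved (by the same procedure, iterated to a fixed point):
  FIRST(C) = { ')', 'num' }

From L → C num a:
  - C is a non-terminal: add FIRST(C) \ {ε} = { ')', 'num' }
    C is not nullable, so stop
From L → ε:
  - ε-production, so ε ∈ FIRST(L)
From L → ) L num:
  - ')' is a terminal: add ')' and stop

Collecting: FIRST(L) = { ')', 'num', ε }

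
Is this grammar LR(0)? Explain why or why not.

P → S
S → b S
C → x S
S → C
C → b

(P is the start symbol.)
No. Shift-reduce conflict between [C → b .] and [C → . b]

A grammar is LR(0) if no state in the canonical LR(0) collection has:
  - both a shift item (dot before a terminal) and a complete item (shift-reduce conflict), or
  - two or more complete items (reduce-reduce conflict; the accept item [P' → P .] counts as a complete item here).

Augment with P' → P and build the canonical LR(0) collection (I0 = CLOSURE({[P' → . P]}), then GOTO on every symbol after a dot until no new states appear). It has 8 states:
  I0: { [C → . b], [C → . x S], [P → . S], [P' → . P], [S → . C], [S → . b S] }  — shift
  I1: { [S → C .] }  — reduce
  I2: { [P' → P .] }  — accept
  I3: { [P → S .] }  — reduce
  I4: { [C → . b], [C → . x S], [C → b .], [S → . C], [S → . b S], [S → b . S] }  — shift, reduce
  I5: { [C → . b], [C → . x S], [C → x . S], [S → . C], [S → . b S] }  — shift
  I6: { [C → x S .] }  — reduce
  I7: { [S → b S .] }  — reduce

Conflict in state I4:
  Shift-reduce conflict between [C → b .] and [C → . b]
So the grammar is NOT LR(0).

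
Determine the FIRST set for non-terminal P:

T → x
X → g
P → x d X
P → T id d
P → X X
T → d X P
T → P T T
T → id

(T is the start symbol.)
To compute FIRST(P), examine every production with P on the left-hand side, reading each right-hand side left to right until a non-nullable symbol is reached.

FIRST sets of the other non-terminals involved (by the same procedure, iterated to a fixed point):
  FIRST(T) = { 'd', 'g', 'id', 'x' }
  FIRST(X) = { 'g' }

From P → x d X:
  - x is a terminal: add 'x' and stop
From P → T id d:
  - T is a non-terminal: add FIRST(T) \ {ε} = { 'd', 'g', 'id', 'x' }
    T is not nullable, so stop
From P → X X:
  - X is a non-terminal: add FIRST(X) \ {ε} = { 'g' }
    X is not nullable, so stop

Collecting: FIRST(P) = { 'd', 'g', 'id', 'x' }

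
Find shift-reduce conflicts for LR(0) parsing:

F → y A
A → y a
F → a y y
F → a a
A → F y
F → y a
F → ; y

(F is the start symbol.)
Yes — I7: [F → y a .] vs [F → a . a]; I9: [A → y a .] vs [F → a . a]

Augment with F' → F and build the canonical LR(0) collection (I0 = CLOSURE({[F' → . F]}), then GOTO on every symbol after a dot until no new states appear). It has 15 states:
  I0: { [F → . ; y], [F → . a a], [F → . a y y], [F → . y A], [F → . y a], [F' → . F] }  — shift
  I1: { [F → ; . y] }  — shift
  I2: { [F' → F .] }  — accept
  I3: { [F → a . a], [F → a . y y] }  — shift
  I4: { [A → . F y], [A → . y a], [F → . ; y], [F → . a a], [F → . a y y], [F → . y A], [F → . y a], [F → y . A], [F → y . a] }  — shift
  I5: { [F → y A .] }  — reduce
  I6: { [A → F . y] }  — shift
  I7: { [F → a . a], [F → a . y y], [F → y a .] }  — shift, reduce
  I8: { [A → . F y], [A → . y a], [A → y . a], [F → . ; y], [F → . a a], [F → . a y y], [F → . y A], [F → . y a], [F → y . A], [F → y . a] }  — shift
  I9: { [A → y a .], [F → a . a], [F → a . y y], [F → y a .] }  — shift, 2 reduces
  I10: { [F → a a .] }  — reduce
  I11: { [F → a y . y] }  — shift
  I12: { [F → a y y .] }  — reduce
  I13: { [A → F y .] }  — reduce
  I14: { [F → ; y .] }  — reduce

I7 contains reduce item [F → y a .] and shift items [F → a . a], [F → a . y y] — shift-reduce conflict.
I9 contains reduce items [A → y a .], [F → y a .] and shift items [F → a . a], [F → a . y y] — shift-reduce conflict.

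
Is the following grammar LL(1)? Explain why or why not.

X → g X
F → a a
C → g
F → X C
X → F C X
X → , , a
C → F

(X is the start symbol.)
A grammar is LL(1) if for each non-terminal N with multiple productions, the predict sets of those productions are pairwise disjoint, where PREDICT(N → α) = (FIRST(α) \ {ε}) ∪ (FOLLOW(N) if α ⇒* ε).

Relevant sets:
  FIRST(F) = { ',', 'a', 'g' }
  FIRST(X) = { ',', 'a', 'g' }

For X:
  PREDICT(X → g X) = { 'g' }
  PREDICT(X → F C X) = { ',', 'a', 'g' }
  PREDICT(X → ',' ',' a) = { ',' }
For F:
  PREDICT(F → a a) = { 'a' }
  PREDICT(F → X C) = { ',', 'a', 'g' }
For C:
  PREDICT(C → g) = { 'g' }
  PREDICT(C → F) = { ',', 'a', 'g' }

Conflict found: Predict set conflict for X: { 'g' }
The grammar is NOT LL(1).

Answer: No. Predict set conflict for X: { 'g' }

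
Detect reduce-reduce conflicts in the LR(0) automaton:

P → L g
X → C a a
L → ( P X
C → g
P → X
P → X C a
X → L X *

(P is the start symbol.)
Yes — I11: [C → g .] vs [P → L g .]

A reduce-reduce conflict occurs when an LR(0) state has two complete items [A → α .] and [B → β .] — both call for a reduction, and with no lookahead the parser cannot choose between them.

Augment with P' → P and build the canonical LR(0) collection (I0 = CLOSURE({[P' → . P]}), then GOTO on every symbol after a dot until no new states appear). It has 17 states:
  I0: { [C → . g], [L → . ( P X], [P → . L g], [P → . X C a], [P → . X], [P' → . P], [X → . C a a], [X → . L X *] }  — shift
  I1: { [C → . g], [L → ( . P X], [L → . ( P X], [P → . L g], [P → . X C a], [P → . X], [X → . C a a], [X → . L X *] }  — shift
  I2: { [X → C . a a] }  — shift
  I3: { [C → . g], [L → . ( P X], [P → L . g], [X → . C a a], [X → . L X *], [X → L . X *] }  — shift
  I4: { [P' → P .] }  — accept
  I5: { [C → . g], [P → X . C a], [P → X .] }  — shift, reduce
  I6: { [C → g .] }  — reduce
  I7: { [P → X C . a] }  — shift
  I8: { [P → X C a .] }  — reduce
  I9: { [C → . g], [L → . ( P X], [X → . C a a], [X → . L X *], [X → L . X *] }  — shift
  I10: { [X → L X . *] }  — shift
  I11: { [C → g .], [P → L g .] }  — 2 reduces
  I12: { [X → L X * .] }  — reduce
  I13: { [X → C a . a] }  — shift
  I14: { [X → C a a .] }  — reduce
  I15: { [C → . g], [L → ( P . X], [L → . ( P X], [X → . C a a], [X → . L X *] }  — shift
  I16: { [L → ( P X .] }  — reduce

I11 contains complete items [C → g .], [P → L g .] — reduce-reduce conflict.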